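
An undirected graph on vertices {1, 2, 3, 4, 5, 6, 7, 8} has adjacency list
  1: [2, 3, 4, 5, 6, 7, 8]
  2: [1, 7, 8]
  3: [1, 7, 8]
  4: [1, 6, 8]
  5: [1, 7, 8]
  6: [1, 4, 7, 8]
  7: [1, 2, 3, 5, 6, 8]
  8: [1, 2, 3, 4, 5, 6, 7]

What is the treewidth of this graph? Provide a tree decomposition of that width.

Treewidth 3.
One optimal decomposition is:
Bags: B1 = {1, 2, 7, 8}  B2 = {1, 3, 7, 8}  B3 = {1, 6, 7, 8}  B4 = {1, 4, 6, 8}  B5 = {1, 5, 7, 8}
Tree: B1–B2, B2–B3, B3–B4, B2–B5

The largest bag has 4 vertices, giving width 3; this decomposition certifies tw(G) ≤ 3. On the other hand G contains the 4-clique {1, 4, 6, 8}. A clique must lie in a single bag of any decomposition, so no decomposition can have width below 3. Combining the bounds, tw(G) = 3.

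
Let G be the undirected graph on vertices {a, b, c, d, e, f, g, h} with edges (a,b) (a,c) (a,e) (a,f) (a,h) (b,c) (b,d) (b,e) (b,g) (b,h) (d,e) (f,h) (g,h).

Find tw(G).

2

A width-2 tree decomposition is:
Bags: B1 = {a, b, c}  B2 = {a, b, e}  B3 = {a, b, h}  B4 = {a, f, h}  B5 = {b, d, e}  B6 = {b, g, h}
Tree: B1–B2, B2–B3, B3–B4, B2–B5, B3–B6
Each bag holds 3 vertices, so the decomposition has width 2, which upper-bounds the treewidth. On the other hand G contains the 3-clique {a, f, h}. A clique must lie in a single bag of any decomposition, so no decomposition can have width below 2. The upper and lower bounds meet at 2, so that is the treewidth.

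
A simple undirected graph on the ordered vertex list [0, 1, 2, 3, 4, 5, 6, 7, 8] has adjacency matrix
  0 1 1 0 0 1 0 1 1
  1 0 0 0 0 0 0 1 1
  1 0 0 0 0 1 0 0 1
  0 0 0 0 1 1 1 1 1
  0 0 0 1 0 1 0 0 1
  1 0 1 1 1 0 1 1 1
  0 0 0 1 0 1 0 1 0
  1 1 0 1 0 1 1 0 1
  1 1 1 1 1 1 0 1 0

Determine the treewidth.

3

A width-3 tree decomposition is:
Bags: B1 = {3, 5, 7, 8}  B2 = {0, 5, 7, 8}  B3 = {3, 5, 6, 7}  B4 = {0, 2, 5, 8}  B5 = {3, 4, 5, 8}  B6 = {0, 1, 7, 8}
Tree: B1–B2, B1–B3, B2–B4, B1–B5, B2–B6
Every bag has size at most 4, so the width is 4 − 1 = 3 and tw(G) ≤ 3. On the other hand G contains the 4-clique {0, 1, 7, 8}. A clique must lie in a single bag of any decomposition, so no decomposition can have width below 3. The upper and lower bounds meet at 3, so that is the treewidth.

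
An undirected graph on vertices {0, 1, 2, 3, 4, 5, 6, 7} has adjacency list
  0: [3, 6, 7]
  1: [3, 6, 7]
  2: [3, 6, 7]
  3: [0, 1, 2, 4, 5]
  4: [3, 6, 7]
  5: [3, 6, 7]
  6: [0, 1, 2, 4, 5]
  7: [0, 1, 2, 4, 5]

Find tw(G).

3

A width-3 tree decomposition is:
Bags: B1 = {2, 3, 6, 7}  B2 = {3, 5, 6, 7}  B3 = {1, 3, 6, 7}  B4 = {0, 3, 6, 7}  B5 = {3, 4, 6, 7}
Tree: B1–B2, B2–B3, B3–B4, B4–B5
Each bag holds 4 vertices, so the decomposition has width 3, which upper-bounds the treewidth. For the lower bound: the 4 vertex sets {2,3}, {5,7}, {6}, {1} are disjoint, each induces a connected subgraph, and every pair is joined by at least one edge of G. Contracting each set to a single vertex therefore yields K_{4} as a minor, and since treewidth is minor-monotone, tw(G) ≥ tw(K_{4}) = 3. The upper and lower bounds meet at 3, so that is the treewidth.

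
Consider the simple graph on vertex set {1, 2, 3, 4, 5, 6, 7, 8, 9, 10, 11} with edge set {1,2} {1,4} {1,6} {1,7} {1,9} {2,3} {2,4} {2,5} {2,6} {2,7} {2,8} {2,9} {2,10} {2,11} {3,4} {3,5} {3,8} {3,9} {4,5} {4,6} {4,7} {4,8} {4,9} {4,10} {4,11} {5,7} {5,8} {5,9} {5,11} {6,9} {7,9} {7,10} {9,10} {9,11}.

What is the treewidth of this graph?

4

A width-4 tree decomposition is:
Bags: B1 = {2, 4, 5, 7, 9}  B2 = {1, 2, 4, 7, 9}  B3 = {2, 3, 4, 5, 9}  B4 = {2, 4, 7, 9, 10}  B5 = {2, 3, 4, 5, 8}  B6 = {2, 4, 5, 9, 11}  B7 = {1, 2, 4, 6, 9}
Tree: B1–B2, B1–B3, B2–B4, B3–B5, B1–B6, B2–B7
Every bag has size at most 5, so the width is 5 − 1 = 4 and tw(G) ≤ 4. On the other hand G contains the 5-clique {2, 3, 4, 5, 8}. A clique must lie in a single bag of any decomposition, so no decomposition can have width below 4. Hence tw(G) = 4 exactly.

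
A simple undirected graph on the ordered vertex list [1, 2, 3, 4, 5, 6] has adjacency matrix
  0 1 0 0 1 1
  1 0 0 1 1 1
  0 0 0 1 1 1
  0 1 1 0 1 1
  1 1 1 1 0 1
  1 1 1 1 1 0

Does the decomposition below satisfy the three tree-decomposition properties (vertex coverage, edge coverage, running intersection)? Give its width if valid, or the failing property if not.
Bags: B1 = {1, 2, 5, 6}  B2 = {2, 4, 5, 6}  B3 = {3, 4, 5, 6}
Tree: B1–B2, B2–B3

Checking the three conditions: (i) the bags cover all of {1, 2, 3, 4, 5, 6}; (ii) for each edge, some bag contains both endpoints; (iii) the bags containing any fixed vertex form a subtree. All hold, so the decomposition is valid with width 4 − 1 = 3.

Yes; width 3.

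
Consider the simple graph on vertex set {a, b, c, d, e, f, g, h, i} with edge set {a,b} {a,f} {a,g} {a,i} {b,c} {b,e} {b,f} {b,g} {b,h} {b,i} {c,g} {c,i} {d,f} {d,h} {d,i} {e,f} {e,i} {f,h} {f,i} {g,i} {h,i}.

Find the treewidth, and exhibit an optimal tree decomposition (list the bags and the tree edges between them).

Treewidth 3.
Bags: B1 = {a, b, g, i}  B2 = {a, b, f, i}  B3 = {b, f, h, i}  B4 = {b, e, f, i}  B5 = {b, c, g, i}  B6 = {d, f, h, i}
Tree: B1–B2, B2–B3, B2–B4, B1–B5, B3–B6

Each bag holds 4 vertices, so the decomposition has width 3, which upper-bounds the treewidth. For the lower bound, the 4 vertices {d, f, h, i} are pairwise adjacent, and any tree decomposition puts a clique entirely inside one bag — forcing width ≥ 3. The upper and lower bounds meet at 3, so that is the treewidth.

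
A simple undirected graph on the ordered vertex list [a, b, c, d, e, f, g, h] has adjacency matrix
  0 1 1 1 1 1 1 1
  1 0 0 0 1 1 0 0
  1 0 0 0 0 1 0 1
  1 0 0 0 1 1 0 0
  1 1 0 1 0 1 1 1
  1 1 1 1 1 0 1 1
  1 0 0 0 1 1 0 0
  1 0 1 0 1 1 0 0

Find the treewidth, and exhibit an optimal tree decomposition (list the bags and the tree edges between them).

Treewidth 3.
Bags: B1 = {a, e, f, h}  B2 = {a, c, f, h}  B3 = {a, b, e, f}  B4 = {a, d, e, f}  B5 = {a, e, f, g}
Tree: B1–B2, B1–B3, B1–B4, B3–B5

Each bag holds 4 vertices, so the decomposition has width 3, which upper-bounds the treewidth. For the lower bound, the 4 vertices {a, d, e, f} are pairwise adjacent, and any tree decomposition puts a clique entirely inside one bag — forcing width ≥ 3. Hence tw(G) = 3 exactly.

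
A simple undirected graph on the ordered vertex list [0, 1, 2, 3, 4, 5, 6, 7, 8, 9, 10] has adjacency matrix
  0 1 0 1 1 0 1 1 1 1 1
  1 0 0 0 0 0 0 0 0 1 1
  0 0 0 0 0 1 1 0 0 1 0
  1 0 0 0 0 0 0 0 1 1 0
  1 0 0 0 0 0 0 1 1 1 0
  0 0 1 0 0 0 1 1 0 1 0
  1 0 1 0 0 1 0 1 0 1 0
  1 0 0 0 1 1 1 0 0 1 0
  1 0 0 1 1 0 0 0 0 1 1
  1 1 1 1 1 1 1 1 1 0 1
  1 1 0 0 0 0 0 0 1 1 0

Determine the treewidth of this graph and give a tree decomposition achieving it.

Every bag has size at most 4, so the width is 4 − 1 = 3 and tw(G) ≤ 3. On the other hand G contains the 4-clique {0, 8, 9, 10}. A clique must lie in a single bag of any decomposition, so no decomposition can have width below 3. Hence tw(G) = 3 exactly.

Treewidth 3.
Bags: B1 = {0, 4, 8, 9}  B2 = {0, 4, 7, 9}  B3 = {0, 8, 9, 10}  B4 = {0, 1, 9, 10}  B5 = {0, 3, 8, 9}  B6 = {0, 6, 7, 9}  B7 = {5, 6, 7, 9}  B8 = {2, 5, 6, 9}
Tree: B1–B2, B1–B3, B3–B4, B3–B5, B2–B6, B6–B7, B7–B8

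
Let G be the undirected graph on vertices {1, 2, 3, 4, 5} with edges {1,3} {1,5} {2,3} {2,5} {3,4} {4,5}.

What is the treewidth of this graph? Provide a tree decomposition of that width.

Every bag has size at most 3, so the width is 3 − 1 = 2 and tw(G) ≤ 2. The edges 3–1–5–2–3 form a cycle, so G is not a tree and its treewidth is at least 2. The upper and lower bounds meet at 2, so that is the treewidth.

Treewidth 2.
Bags: B1 = {1, 3, 5}  B2 = {2, 3, 5}  B3 = {3, 4, 5}
Tree: B1–B2, B2–B3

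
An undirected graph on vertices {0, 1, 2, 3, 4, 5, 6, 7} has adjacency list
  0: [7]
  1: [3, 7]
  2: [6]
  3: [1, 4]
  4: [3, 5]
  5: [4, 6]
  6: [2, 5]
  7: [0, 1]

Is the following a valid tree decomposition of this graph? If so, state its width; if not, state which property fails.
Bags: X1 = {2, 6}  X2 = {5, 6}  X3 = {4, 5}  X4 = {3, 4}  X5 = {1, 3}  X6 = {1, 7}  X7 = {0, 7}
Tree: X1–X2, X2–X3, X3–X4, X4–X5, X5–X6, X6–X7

Yes; width 1.

Every vertex of G appears in some bag (union = {0, 1, 2, 3, 4, 5, 6, 7}); every edge is covered by a bag; and for each vertex v the set of bags containing v is connected in the bag tree. The decomposition is therefore valid. The largest bag has 2 vertices, so the width is 1.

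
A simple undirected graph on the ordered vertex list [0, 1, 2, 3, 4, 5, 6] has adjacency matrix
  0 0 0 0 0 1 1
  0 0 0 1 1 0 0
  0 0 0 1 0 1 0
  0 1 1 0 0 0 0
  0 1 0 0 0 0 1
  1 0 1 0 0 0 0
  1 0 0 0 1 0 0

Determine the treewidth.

2

A width-2 tree decomposition is:
Bags: B1 = {0, 4, 6}  B2 = {0, 1, 4}  B3 = {0, 1, 3}  B4 = {0, 2, 3}  B5 = {0, 2, 5}
Tree: B1–B2, B2–B3, B3–B4, B4–B5
The largest bag has 3 vertices, giving width 2; this decomposition certifies tw(G) ≤ 2. For the lower bound, G contains the cycle 0–6–4–1–3–2–5–0, so G is not a forest; only forests have treewidth ≤ 1, hence tw(G) ≥ 2. The upper and lower bounds meet at 2, so that is the treewidth.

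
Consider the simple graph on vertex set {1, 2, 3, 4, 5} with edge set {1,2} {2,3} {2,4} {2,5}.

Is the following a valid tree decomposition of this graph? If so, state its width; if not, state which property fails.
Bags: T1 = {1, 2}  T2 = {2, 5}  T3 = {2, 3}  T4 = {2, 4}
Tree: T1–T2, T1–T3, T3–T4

Yes; width 1.

Checking the three conditions: (i) the bags cover all of {1, 2, 3, 4, 5}; (ii) for each edge, some bag contains both endpoints; (iii) the bags containing any fixed vertex form a subtree. All hold, so the decomposition is valid with width 2 − 1 = 1.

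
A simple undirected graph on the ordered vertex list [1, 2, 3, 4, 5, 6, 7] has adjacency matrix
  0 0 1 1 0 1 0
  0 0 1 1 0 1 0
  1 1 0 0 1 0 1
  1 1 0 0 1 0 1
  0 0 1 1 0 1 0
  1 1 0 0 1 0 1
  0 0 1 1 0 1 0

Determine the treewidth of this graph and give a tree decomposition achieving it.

Treewidth 3.
Bags: B1 = {1, 3, 4, 6}  B2 = {3, 4, 6, 7}  B3 = {2, 3, 4, 6}  B4 = {3, 4, 5, 6}
Tree: B1–B2, B2–B3, B3–B4

Every bag has size at most 4, so the width is 4 − 1 = 3 and tw(G) ≤ 3. For the lower bound: the 4 vertex sets {1,4}, {3,7}, {6}, {2} are disjoint, each induces a connected subgraph, and every pair is joined by at least one edge of G. Contracting each set to a single vertex therefore yields K_{4} as a minor, and since treewidth is minor-monotone, tw(G) ≥ tw(K_{4}) = 3. The upper and lower bounds meet at 3, so that is the treewidth.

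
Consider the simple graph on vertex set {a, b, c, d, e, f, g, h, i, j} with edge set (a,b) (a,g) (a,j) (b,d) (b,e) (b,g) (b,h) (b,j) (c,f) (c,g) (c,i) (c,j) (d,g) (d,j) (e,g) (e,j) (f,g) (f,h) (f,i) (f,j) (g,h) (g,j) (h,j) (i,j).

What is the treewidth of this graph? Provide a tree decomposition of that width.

Each bag holds 4 vertices, so the decomposition has width 3, which upper-bounds the treewidth. For the lower bound, the 4 vertices {c, f, g, j} are pairwise adjacent, and any tree decomposition puts a clique entirely inside one bag — forcing width ≥ 3. Hence tw(G) = 3 exactly.

Treewidth 3.
One such decomposition:
Bags: B1 = {f, g, h, j}  B2 = {c, f, g, j}  B3 = {b, g, h, j}  B4 = {b, d, g, j}  B5 = {c, f, i, j}  B6 = {b, e, g, j}  B7 = {a, b, g, j}
Tree: B1–B2, B1–B3, B3–B4, B2–B5, B4–B6, B6–B7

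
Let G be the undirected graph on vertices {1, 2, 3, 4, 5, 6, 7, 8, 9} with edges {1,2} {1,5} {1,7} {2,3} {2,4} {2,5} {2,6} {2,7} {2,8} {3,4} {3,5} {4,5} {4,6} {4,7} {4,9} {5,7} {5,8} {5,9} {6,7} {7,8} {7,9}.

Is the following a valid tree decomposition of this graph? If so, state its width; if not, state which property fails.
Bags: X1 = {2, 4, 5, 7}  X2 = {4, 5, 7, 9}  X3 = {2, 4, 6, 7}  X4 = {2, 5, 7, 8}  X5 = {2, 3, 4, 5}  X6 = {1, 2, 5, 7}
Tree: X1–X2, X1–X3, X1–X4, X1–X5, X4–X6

Checking the three conditions: (i) the bags cover all of {1, 2, 3, 4, 5, 6, 7, 8, 9}; (ii) for each edge, some bag contains both endpoints; (iii) the bags containing any fixed vertex form a subtree. All hold, so the decomposition is valid with width 4 − 1 = 3.

Yes; width 3.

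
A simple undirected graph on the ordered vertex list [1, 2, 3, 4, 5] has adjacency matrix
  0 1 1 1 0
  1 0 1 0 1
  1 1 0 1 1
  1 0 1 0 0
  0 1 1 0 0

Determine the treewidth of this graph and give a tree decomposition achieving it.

Treewidth 2.
Bags: B1 = {1, 2, 3}  B2 = {1, 3, 4}  B3 = {2, 3, 5}
Tree: B1–B2, B1–B3

Each bag holds 3 vertices, so the decomposition has width 2, which upper-bounds the treewidth. Conversely, {1, 2, 3} is a clique of size 3, and the vertices of any clique must share a bag in every tree decomposition; so some bag has ≥ 3 vertices and tw(G) ≥ 2. Therefore the treewidth is 2.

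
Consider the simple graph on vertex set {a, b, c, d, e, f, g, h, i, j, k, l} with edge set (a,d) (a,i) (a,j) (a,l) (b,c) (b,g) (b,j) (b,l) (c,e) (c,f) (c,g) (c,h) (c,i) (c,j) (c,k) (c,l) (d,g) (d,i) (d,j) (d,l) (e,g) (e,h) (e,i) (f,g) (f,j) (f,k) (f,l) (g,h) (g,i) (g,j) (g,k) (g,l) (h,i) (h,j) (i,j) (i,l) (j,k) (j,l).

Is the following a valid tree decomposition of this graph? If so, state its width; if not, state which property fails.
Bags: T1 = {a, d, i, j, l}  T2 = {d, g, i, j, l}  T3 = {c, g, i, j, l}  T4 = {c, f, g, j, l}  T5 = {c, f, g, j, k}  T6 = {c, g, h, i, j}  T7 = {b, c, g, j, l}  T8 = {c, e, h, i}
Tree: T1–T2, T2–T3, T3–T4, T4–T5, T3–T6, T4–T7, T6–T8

No — edge (g,e) lies in no bag.

A tree decomposition must satisfy three properties: every vertex lies in some bag; for every edge, both endpoints lie together in some bag; and for every vertex, the bags containing it form a connected subtree. Here edge (g,e) lies in no bag, so the decomposition is invalid.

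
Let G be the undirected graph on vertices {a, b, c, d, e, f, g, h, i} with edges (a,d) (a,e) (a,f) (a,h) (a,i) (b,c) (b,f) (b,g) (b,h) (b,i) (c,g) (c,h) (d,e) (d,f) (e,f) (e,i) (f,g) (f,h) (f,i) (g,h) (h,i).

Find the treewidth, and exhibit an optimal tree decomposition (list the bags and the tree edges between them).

Treewidth 3.
One optimal decomposition is:
Bags: B1 = {b, f, h, i}  B2 = {a, f, h, i}  B3 = {b, f, g, h}  B4 = {b, c, g, h}  B5 = {a, e, f, i}  B6 = {a, d, e, f}
Tree: B1–B2, B1–B3, B3–B4, B2–B5, B5–B6

Every bag has size at most 4, so the width is 4 − 1 = 3 and tw(G) ≤ 3. Conversely, {b, c, g, h} is a clique of size 4, and the vertices of any clique must share a bag in every tree decomposition; so some bag has ≥ 4 vertices and tw(G) ≥ 3. The upper and lower bounds meet at 3, so that is the treewidth.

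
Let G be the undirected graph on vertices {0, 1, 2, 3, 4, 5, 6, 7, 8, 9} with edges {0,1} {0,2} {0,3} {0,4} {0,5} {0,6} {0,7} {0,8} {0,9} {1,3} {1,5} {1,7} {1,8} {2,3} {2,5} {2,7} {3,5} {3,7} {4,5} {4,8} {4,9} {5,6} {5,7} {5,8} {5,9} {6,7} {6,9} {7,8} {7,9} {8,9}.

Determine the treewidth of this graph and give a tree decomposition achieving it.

Treewidth 4.
Bags: B1 = {0, 1, 5, 7, 8}  B2 = {0, 5, 7, 8, 9}  B3 = {0, 1, 3, 5, 7}  B4 = {0, 4, 5, 8, 9}  B5 = {0, 5, 6, 7, 9}  B6 = {0, 2, 3, 5, 7}
Tree: B1–B2, B1–B3, B2–B4, B2–B5, B3–B6

Every bag has size at most 5, so the width is 5 − 1 = 4 and tw(G) ≤ 4. For the lower bound, the 5 vertices {0, 4, 5, 8, 9} are pairwise adjacent, and any tree decomposition puts a clique entirely inside one bag — forcing width ≥ 4. The upper and lower bounds meet at 4, so that is the treewidth.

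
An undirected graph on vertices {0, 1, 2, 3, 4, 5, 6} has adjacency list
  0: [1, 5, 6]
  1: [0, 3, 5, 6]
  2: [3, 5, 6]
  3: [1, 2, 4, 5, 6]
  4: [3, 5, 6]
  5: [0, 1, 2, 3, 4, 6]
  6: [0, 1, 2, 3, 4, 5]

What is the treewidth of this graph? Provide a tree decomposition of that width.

Every bag has size at most 4, so the width is 4 − 1 = 3 and tw(G) ≤ 3. For the lower bound, the 4 vertices {0, 1, 5, 6} are pairwise adjacent, and any tree decomposition puts a clique entirely inside one bag — forcing width ≥ 3. Combining the bounds, tw(G) = 3.

Treewidth 3.
One such decomposition:
Bags: B1 = {0, 1, 5, 6}  B2 = {1, 3, 5, 6}  B3 = {3, 4, 5, 6}  B4 = {2, 3, 5, 6}
Tree: B1–B2, B2–B3, B2–B4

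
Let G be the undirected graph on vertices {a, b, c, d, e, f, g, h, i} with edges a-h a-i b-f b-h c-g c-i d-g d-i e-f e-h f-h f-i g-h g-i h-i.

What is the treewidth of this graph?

A width-2 tree decomposition is:
Bags: B1 = {f, h, i}  B2 = {g, h, i}  B3 = {e, f, h}  B4 = {c, g, i}  B5 = {d, g, i}  B6 = {a, h, i}  B7 = {b, f, h}
Tree: B1–B2, B1–B3, B2–B4, B4–B5, B2–B6, B1–B7
The largest bag has 3 vertices, giving width 2; this decomposition certifies tw(G) ≤ 2. For the lower bound, the 3 vertices {d, g, i} are pairwise adjacent, and any tree decomposition puts a clique entirely inside one bag — forcing width ≥ 2. Therefore the treewidth is 2.

2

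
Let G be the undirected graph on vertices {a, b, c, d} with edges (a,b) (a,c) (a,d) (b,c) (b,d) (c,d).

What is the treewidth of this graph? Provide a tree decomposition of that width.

Treewidth 3.
One such decomposition:
Bags: B1 = {a, b, c, d}
Tree: (single bag)

A single bag containing all 4 vertices is trivially a valid decomposition of width 3. On the other hand G contains the 4-clique {a, b, c, d}. A clique must lie in a single bag of any decomposition, so no decomposition can have width below 3. Combining the bounds, tw(G) = 3.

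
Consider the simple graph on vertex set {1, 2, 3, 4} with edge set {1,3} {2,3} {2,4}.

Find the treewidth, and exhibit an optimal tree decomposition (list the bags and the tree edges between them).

Treewidth 1.
One optimal decomposition is:
Bags: B1 = {1, 3}  B2 = {2, 3}  B3 = {2, 4}
Tree: B1–B2, B2–B3

Each bag holds 2 vertices, so the decomposition has width 1, which upper-bounds the treewidth. Any graph with an edge has treewidth ≥ 1, and G has the edge 1–3. Therefore the treewidth is 1.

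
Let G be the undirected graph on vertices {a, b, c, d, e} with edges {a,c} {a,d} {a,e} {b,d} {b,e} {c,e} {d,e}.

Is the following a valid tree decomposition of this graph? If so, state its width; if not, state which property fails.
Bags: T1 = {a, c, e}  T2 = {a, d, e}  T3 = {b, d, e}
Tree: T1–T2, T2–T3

Yes; width 2.

Checking the three conditions: (i) the bags cover all of {a, b, c, d, e}; (ii) for each edge, some bag contains both endpoints; (iii) the bags containing any fixed vertex form a subtree. All hold, so the decomposition is valid with width 3 − 1 = 2.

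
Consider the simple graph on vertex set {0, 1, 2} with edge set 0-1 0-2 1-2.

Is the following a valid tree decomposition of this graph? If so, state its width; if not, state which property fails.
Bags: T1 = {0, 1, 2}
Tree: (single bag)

Vertex coverage: the bags together contain {0, 1, 2}, the full vertex set. Edge coverage: each edge of G has both endpoints in at least one bag. Running intersection: for every vertex, the bags containing it form a connected subtree. All three properties hold, so this is a valid tree decomposition of width max|bag| − 1 = 2, and hence tw(G) ≤ 2.

Yes; width 2.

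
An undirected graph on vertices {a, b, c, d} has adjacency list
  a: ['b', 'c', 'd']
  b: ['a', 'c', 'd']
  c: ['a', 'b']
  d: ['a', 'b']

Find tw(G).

2

A width-2 tree decomposition is:
Bags: B1 = {a, b, c}  B2 = {a, b, d}
Tree: B1–B2
The largest bag has 3 vertices, giving width 2; this decomposition certifies tw(G) ≤ 2. On the other hand G contains the 3-clique {a, b, d}. A clique must lie in a single bag of any decomposition, so no decomposition can have width below 2. Combining the bounds, tw(G) = 2.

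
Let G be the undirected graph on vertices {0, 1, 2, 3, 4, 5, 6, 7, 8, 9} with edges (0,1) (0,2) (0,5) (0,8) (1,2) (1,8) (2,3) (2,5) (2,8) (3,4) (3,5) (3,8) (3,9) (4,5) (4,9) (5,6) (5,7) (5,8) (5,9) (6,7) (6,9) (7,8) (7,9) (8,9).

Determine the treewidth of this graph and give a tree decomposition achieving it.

Every bag has size at most 4, so the width is 4 − 1 = 3 and tw(G) ≤ 3. Conversely, {0, 1, 2, 8} is a clique of size 4, and the vertices of any clique must share a bag in every tree decomposition; so some bag has ≥ 4 vertices and tw(G) ≥ 3. Hence tw(G) = 3 exactly.

Treewidth 3.
One optimal decomposition is:
Bags: B1 = {2, 3, 5, 8}  B2 = {3, 5, 8, 9}  B3 = {3, 4, 5, 9}  B4 = {0, 2, 5, 8}  B5 = {5, 7, 8, 9}  B6 = {5, 6, 7, 9}  B7 = {0, 1, 2, 8}
Tree: B1–B2, B2–B3, B1–B4, B2–B5, B5–B6, B4–B7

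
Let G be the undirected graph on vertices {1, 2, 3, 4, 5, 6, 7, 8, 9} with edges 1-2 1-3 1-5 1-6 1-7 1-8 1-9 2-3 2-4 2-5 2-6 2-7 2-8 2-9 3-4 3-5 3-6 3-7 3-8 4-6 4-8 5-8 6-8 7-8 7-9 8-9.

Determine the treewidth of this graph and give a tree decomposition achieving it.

Treewidth 4.
Bags: B1 = {1, 2, 3, 5, 8}  B2 = {1, 2, 3, 6, 8}  B3 = {1, 2, 3, 7, 8}  B4 = {1, 2, 7, 8, 9}  B5 = {2, 3, 4, 6, 8}
Tree: B1–B2, B1–B3, B3–B4, B2–B5

Every bag has size at most 5, so the width is 5 − 1 = 4 and tw(G) ≤ 4. For the lower bound, the 5 vertices {1, 2, 7, 8, 9} are pairwise adjacent, and any tree decomposition puts a clique entirely inside one bag — forcing width ≥ 4. The upper and lower bounds meet at 4, so that is the treewidth.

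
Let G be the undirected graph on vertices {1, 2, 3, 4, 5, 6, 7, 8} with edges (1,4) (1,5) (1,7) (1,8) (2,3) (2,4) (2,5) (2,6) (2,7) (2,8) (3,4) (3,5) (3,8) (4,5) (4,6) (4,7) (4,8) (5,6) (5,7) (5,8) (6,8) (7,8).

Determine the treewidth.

4

A width-4 tree decomposition is:
Bags: B1 = {2, 4, 5, 7, 8}  B2 = {2, 4, 5, 6, 8}  B3 = {1, 4, 5, 7, 8}  B4 = {2, 3, 4, 5, 8}
Tree: B1–B2, B1–B3, B2–B4
Each bag holds 5 vertices, so the decomposition has width 4, which upper-bounds the treewidth. On the other hand G contains the 5-clique {1, 4, 5, 7, 8}. A clique must lie in a single bag of any decomposition, so no decomposition can have width below 4. Hence tw(G) = 4 exactly.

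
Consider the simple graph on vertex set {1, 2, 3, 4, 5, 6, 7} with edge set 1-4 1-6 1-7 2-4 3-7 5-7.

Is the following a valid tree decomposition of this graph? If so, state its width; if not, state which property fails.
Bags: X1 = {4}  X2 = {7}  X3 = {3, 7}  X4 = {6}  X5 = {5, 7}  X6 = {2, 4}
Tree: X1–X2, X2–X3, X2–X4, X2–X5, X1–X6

No — vertex 1 appears in no bag.

A tree decomposition must satisfy three properties: every vertex lies in some bag; for every edge, both endpoints lie together in some bag; and for every vertex, the bags containing it form a connected subtree. Here vertex 1 appears in no bag, so the decomposition is invalid.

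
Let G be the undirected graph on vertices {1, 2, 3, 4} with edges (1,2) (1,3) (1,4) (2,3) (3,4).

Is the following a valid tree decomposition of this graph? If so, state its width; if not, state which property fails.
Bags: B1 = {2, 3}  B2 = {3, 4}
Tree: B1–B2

No — vertex 1 appears in no bag.

A tree decomposition must satisfy three properties: every vertex lies in some bag; for every edge, both endpoints lie together in some bag; and for every vertex, the bags containing it form a connected subtree. Here vertex 1 appears in no bag, so the decomposition is invalid.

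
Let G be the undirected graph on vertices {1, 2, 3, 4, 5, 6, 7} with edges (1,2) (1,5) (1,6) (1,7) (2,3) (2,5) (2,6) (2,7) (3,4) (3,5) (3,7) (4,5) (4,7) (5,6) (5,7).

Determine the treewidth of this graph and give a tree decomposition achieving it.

Treewidth 3.
Bags: B1 = {3, 4, 5, 7}  B2 = {2, 3, 5, 7}  B3 = {1, 2, 5, 7}  B4 = {1, 2, 5, 6}
Tree: B1–B2, B2–B3, B3–B4

Every bag has size at most 4, so the width is 4 − 1 = 3 and tw(G) ≤ 3. On the other hand G contains the 4-clique {1, 2, 5, 6}. A clique must lie in a single bag of any decomposition, so no decomposition can have width below 3. The upper and lower bounds meet at 3, so that is the treewidth.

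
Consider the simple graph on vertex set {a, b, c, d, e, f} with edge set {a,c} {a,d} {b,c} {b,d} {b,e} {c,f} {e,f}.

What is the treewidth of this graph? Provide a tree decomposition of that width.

Treewidth 2.
One optimal decomposition is:
Bags: B1 = {a, c, d}  B2 = {b, c, d}  B3 = {b, c, f}  B4 = {b, e, f}
Tree: B1–B2, B2–B3, B3–B4

The largest bag has 3 vertices, giving width 2; this decomposition certifies tw(G) ≤ 2. Since a–d–b–c–a is a cycle in G, G is not acyclic. Forests are exactly the graphs of treewidth ≤ 1, so tw(G) ≥ 2. The upper and lower bounds meet at 2, so that is the treewidth.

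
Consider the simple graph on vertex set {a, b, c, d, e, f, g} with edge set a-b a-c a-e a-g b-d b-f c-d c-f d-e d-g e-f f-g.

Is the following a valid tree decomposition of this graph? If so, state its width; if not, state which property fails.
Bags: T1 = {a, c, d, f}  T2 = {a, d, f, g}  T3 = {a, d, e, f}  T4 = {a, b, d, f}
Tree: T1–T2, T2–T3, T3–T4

Every vertex of G appears in some bag (union = {a, b, c, d, e, f, g}); every edge is covered by a bag; and for each vertex v the set of bags containing v is connected in the bag tree. The decomposition is therefore valid. The largest bag has 4 vertices, so the width is 3.

Yes; width 3.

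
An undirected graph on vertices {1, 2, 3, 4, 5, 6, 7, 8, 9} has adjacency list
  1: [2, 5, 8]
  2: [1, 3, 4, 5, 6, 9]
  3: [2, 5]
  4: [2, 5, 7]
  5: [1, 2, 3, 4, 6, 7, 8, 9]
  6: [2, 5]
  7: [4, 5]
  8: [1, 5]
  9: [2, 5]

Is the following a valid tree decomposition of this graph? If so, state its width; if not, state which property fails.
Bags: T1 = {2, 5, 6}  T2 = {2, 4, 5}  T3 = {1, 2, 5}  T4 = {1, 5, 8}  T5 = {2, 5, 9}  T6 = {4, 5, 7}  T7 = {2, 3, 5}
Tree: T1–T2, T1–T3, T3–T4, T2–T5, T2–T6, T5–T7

Vertex coverage: the bags together contain {1, 2, 3, 4, 5, 6, 7, 8, 9}, the full vertex set. Edge coverage: each edge of G has both endpoints in at least one bag. Running intersection: for every vertex, the bags containing it form a connected subtree. All three properties hold, so this is a valid tree decomposition of width max|bag| − 1 = 2, and hence tw(G) ≤ 2.

Yes; width 2.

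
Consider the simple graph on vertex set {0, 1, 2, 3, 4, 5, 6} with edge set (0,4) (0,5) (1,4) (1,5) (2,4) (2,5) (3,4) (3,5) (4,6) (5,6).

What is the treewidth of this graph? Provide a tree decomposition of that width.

The largest bag has 3 vertices, giving width 2; this decomposition certifies tw(G) ≤ 2. The edges 5–3–4–0–5 form a cycle, so G is not a tree and its treewidth is at least 2. The upper and lower bounds meet at 2, so that is the treewidth.

Treewidth 2.
Bags: B1 = {3, 4, 5}  B2 = {0, 4, 5}  B3 = {2, 4, 5}  B4 = {1, 4, 5}  B5 = {4, 5, 6}
Tree: B1–B2, B2–B3, B3–B4, B4–B5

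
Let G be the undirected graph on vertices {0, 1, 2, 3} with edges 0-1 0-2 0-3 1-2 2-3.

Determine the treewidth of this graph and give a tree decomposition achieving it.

Treewidth 2.
One such decomposition:
Bags: B1 = {0, 1, 2}  B2 = {0, 2, 3}
Tree: B1–B2

Every bag has size at most 3, so the width is 3 − 1 = 2 and tw(G) ≤ 2. On the other hand G contains the 3-clique {0, 1, 2}. A clique must lie in a single bag of any decomposition, so no decomposition can have width below 2. The upper and lower bounds meet at 2, so that is the treewidth.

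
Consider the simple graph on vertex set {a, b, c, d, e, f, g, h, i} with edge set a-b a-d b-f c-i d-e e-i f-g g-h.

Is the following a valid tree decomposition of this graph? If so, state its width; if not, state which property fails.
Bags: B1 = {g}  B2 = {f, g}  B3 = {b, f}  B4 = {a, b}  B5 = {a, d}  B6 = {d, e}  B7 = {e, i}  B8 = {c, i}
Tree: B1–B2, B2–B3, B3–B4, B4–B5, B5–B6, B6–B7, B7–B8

A tree decomposition must satisfy three properties: every vertex lies in some bag; for every edge, both endpoints lie together in some bag; and for every vertex, the bags containing it form a connected subtree. Here vertex h appears in no bag, so the decomposition is invalid.

No — vertex h appears in no bag.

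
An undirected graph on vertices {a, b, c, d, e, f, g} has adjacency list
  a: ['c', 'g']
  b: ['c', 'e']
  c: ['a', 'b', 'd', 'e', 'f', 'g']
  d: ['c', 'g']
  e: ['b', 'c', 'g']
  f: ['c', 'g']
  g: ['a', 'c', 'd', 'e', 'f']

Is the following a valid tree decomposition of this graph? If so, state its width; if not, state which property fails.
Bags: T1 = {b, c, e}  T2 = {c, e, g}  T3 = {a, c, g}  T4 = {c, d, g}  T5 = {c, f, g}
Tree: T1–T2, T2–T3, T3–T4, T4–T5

Yes; width 2.

Every vertex of G appears in some bag (union = {a, b, c, d, e, f, g}); every edge is covered by a bag; and for each vertex v the set of bags containing v is connected in the bag tree. The decomposition is therefore valid. The largest bag has 3 vertices, so the width is 2.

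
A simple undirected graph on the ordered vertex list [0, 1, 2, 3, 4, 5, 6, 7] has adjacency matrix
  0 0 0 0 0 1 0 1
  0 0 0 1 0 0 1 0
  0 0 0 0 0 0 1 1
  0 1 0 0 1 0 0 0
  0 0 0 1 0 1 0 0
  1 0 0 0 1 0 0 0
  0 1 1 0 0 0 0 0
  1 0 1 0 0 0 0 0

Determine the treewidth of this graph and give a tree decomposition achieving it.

Each bag holds 3 vertices, so the decomposition has width 2, which upper-bounds the treewidth. Since 2–7–0–5–4–3–1–6–2 is a cycle in G, G is not acyclic. Forests are exactly the graphs of treewidth ≤ 1, so tw(G) ≥ 2. The upper and lower bounds meet at 2, so that is the treewidth.

Treewidth 2.
Bags: B1 = {0, 2, 7}  B2 = {0, 2, 5}  B3 = {2, 4, 5}  B4 = {2, 3, 4}  B5 = {1, 2, 3}  B6 = {1, 2, 6}
Tree: B1–B2, B2–B3, B3–B4, B4–B5, B5–B6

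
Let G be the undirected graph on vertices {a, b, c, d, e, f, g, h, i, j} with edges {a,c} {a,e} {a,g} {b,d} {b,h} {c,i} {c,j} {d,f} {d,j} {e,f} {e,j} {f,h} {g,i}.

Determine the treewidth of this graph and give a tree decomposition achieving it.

Treewidth 2.
One such decomposition:
Bags: B1 = {a, g, i}  B2 = {a, c, i}  B3 = {a, c, e}  B4 = {c, e, j}  B5 = {e, f, j}  B6 = {d, f, j}  B7 = {d, f, h}  B8 = {b, d, h}
Tree: B1–B2, B2–B3, B3–B4, B4–B5, B5–B6, B6–B7, B7–B8

Every bag has size at most 3, so the width is 3 − 1 = 2 and tw(G) ≤ 2. For the lower bound, G contains the cycle g–i–c–a–g, so G is not a forest; only forests have treewidth ≤ 1, hence tw(G) ≥ 2. Combining the bounds, tw(G) = 2.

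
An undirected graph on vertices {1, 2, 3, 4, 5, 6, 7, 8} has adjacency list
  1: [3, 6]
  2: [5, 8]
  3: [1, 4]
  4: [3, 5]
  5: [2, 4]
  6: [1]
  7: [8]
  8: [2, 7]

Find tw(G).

1

A width-1 tree decomposition is:
Bags: B1 = {1, 6}  B2 = {1, 3}  B3 = {3, 4}  B4 = {4, 5}  B5 = {2, 5}  B6 = {2, 8}  B7 = {7, 8}
Tree: B1–B2, B2–B3, B3–B4, B4–B5, B5–B6, B6–B7
Every bag has size at most 2, so the width is 2 − 1 = 1 and tw(G) ≤ 1. G has an edge, so its treewidth is at least 1. Combining the bounds, tw(G) = 1.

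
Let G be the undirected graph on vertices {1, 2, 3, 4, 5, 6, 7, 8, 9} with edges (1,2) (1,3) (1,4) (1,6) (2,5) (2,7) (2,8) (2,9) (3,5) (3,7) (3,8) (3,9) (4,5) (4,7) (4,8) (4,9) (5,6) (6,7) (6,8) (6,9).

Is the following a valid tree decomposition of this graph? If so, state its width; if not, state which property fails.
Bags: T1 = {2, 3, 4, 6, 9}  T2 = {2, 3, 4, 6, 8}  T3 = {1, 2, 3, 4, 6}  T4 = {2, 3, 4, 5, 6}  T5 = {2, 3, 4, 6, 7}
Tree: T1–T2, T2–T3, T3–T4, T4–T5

Checking the three conditions: (i) the bags cover all of {1, 2, 3, 4, 5, 6, 7, 8, 9}; (ii) for each edge, some bag contains both endpoints; (iii) the bags containing any fixed vertex form a subtree. All hold, so the decomposition is valid with width 5 − 1 = 4.

Yes; width 4.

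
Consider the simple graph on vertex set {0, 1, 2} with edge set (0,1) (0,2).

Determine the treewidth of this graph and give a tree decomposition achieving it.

Treewidth 1.
Bags: B1 = {0, 2}  B2 = {0, 1}
Tree: B1–B2

The largest bag has 2 vertices, giving width 1; this decomposition certifies tw(G) ≤ 1. Any graph with an edge has treewidth ≥ 1, and G has the edge 2–0. The upper and lower bounds meet at 1, so that is the treewidth.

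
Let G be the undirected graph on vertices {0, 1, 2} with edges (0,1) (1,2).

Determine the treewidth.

A width-1 tree decomposition is:
Bags: B1 = {0, 1}  B2 = {1, 2}
Tree: B1–B2
The largest bag has 2 vertices, giving width 1; this decomposition certifies tw(G) ≤ 1. Since G has at least one edge (e.g. 1–0), it is not an edgeless graph, so tw(G) ≥ 1. Therefore the treewidth is 1.

1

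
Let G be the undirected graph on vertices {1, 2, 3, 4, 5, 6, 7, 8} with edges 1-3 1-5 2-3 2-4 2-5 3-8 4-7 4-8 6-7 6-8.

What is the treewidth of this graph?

A width-2 tree decomposition is:
Bags: B1 = {4, 6, 7}  B2 = {4, 6, 8}  B3 = {2, 4, 8}  B4 = {2, 3, 8}  B5 = {2, 3, 5}  B6 = {1, 3, 5}
Tree: B1–B2, B2–B3, B3–B4, B4–B5, B5–B6
Every bag has size at most 3, so the width is 3 − 1 = 2 and tw(G) ≤ 2. Since 7–6–8–4–7 is a cycle in G, G is not acyclic. Forests are exactly the graphs of treewidth ≤ 1, so tw(G) ≥ 2. The upper and lower bounds meet at 2, so that is the treewidth.

2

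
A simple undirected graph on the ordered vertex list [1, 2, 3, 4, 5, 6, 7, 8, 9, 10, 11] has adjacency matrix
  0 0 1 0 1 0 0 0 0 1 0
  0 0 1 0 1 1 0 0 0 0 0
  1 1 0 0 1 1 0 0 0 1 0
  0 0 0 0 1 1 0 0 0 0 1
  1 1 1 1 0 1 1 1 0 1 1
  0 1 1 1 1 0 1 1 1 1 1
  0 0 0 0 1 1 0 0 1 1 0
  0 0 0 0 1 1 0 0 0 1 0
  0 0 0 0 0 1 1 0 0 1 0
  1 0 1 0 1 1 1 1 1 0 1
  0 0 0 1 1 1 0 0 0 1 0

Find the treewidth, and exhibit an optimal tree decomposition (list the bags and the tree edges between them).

Treewidth 3.
Bags: B1 = {3, 5, 6, 10}  B2 = {5, 6, 7, 10}  B3 = {5, 6, 10, 11}  B4 = {5, 6, 8, 10}  B5 = {1, 3, 5, 10}  B6 = {6, 7, 9, 10}  B7 = {2, 3, 5, 6}  B8 = {4, 5, 6, 11}
Tree: B1–B2, B2–B3, B2–B4, B1–B5, B2–B6, B1–B7, B3–B8

The largest bag has 4 vertices, giving width 3; this decomposition certifies tw(G) ≤ 3. On the other hand G contains the 4-clique {6, 7, 9, 10}. A clique must lie in a single bag of any decomposition, so no decomposition can have width below 3. Combining the bounds, tw(G) = 3.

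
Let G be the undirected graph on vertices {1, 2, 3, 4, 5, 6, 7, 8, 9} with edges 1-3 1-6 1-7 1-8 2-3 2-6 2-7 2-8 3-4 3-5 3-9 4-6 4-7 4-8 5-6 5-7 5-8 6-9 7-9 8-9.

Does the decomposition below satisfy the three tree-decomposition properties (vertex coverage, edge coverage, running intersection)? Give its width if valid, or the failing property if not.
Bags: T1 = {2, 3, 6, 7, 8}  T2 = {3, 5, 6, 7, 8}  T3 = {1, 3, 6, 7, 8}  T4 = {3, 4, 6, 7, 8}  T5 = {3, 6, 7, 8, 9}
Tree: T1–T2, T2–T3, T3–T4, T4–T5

Checking the three conditions: (i) the bags cover all of {1, 2, 3, 4, 5, 6, 7, 8, 9}; (ii) for each edge, some bag contains both endpoints; (iii) the bags containing any fixed vertex form a subtree. All hold, so the decomposition is valid with width 5 − 1 = 4.

Yes; width 4.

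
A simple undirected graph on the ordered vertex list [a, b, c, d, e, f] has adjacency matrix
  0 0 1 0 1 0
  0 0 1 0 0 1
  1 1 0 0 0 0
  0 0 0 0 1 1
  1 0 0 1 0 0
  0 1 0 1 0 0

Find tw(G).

2

A width-2 tree decomposition is:
Bags: B1 = {d, e, f}  B2 = {a, e, f}  B3 = {a, c, f}  B4 = {b, c, f}
Tree: B1–B2, B2–B3, B3–B4
Every bag has size at most 3, so the width is 3 − 1 = 2 and tw(G) ≤ 2. For the lower bound, G contains the cycle f–d–e–a–c–b–f, so G is not a forest; only forests have treewidth ≤ 1, hence tw(G) ≥ 2. Hence tw(G) = 2 exactly.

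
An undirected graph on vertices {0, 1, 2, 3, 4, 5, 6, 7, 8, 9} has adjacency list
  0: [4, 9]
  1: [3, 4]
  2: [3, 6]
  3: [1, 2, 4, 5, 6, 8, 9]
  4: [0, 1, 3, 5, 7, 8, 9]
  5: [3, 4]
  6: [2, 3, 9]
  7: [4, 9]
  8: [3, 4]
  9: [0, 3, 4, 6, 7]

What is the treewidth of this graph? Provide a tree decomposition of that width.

Every bag has size at most 3, so the width is 3 − 1 = 2 and tw(G) ≤ 2. Conversely, {0, 4, 9} is a clique of size 3, and the vertices of any clique must share a bag in every tree decomposition; so some bag has ≥ 3 vertices and tw(G) ≥ 2. Therefore the treewidth is 2.

Treewidth 2.
One optimal decomposition is:
Bags: B1 = {3, 6, 9}  B2 = {3, 4, 9}  B3 = {1, 3, 4}  B4 = {3, 4, 8}  B5 = {0, 4, 9}  B6 = {2, 3, 6}  B7 = {3, 4, 5}  B8 = {4, 7, 9}
Tree: B1–B2, B2–B3, B3–B4, B2–B5, B1–B6, B3–B7, B2–B8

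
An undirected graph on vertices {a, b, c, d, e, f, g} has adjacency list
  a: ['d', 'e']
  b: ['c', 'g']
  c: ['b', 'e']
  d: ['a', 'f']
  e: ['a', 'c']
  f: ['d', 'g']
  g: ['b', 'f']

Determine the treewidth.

A width-2 tree decomposition is:
Bags: B1 = {d, f, g}  B2 = {a, d, g}  B3 = {a, e, g}  B4 = {c, e, g}  B5 = {b, c, g}
Tree: B1–B2, B2–B3, B3–B4, B4–B5
Each bag holds 3 vertices, so the decomposition has width 2, which upper-bounds the treewidth. The edges g–f–d–a–e–c–b–g form a cycle, so G is not a tree and its treewidth is at least 2. The upper and lower bounds meet at 2, so that is the treewidth.

2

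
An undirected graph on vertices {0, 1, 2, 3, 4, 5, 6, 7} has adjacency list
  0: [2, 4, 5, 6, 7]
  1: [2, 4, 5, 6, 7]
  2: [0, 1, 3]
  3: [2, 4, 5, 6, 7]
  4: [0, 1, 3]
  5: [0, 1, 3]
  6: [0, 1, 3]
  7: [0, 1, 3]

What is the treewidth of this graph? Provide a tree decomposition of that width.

Each bag holds 4 vertices, so the decomposition has width 3, which upper-bounds the treewidth. For the lower bound: the 4 vertex sets {1,7}, {0,2}, {3}, {5} are disjoint, each induces a connected subgraph, and every pair is joined by at least one edge of G. Contracting each set to a single vertex therefore yields K_{4} as a minor, and since treewidth is minor-monotone, tw(G) ≥ tw(K_{4}) = 3. The upper and lower bounds meet at 3, so that is the treewidth.

Treewidth 3.
Bags: B1 = {0, 1, 3, 7}  B2 = {0, 1, 2, 3}  B3 = {0, 1, 3, 5}  B4 = {0, 1, 3, 4}  B5 = {0, 1, 3, 6}
Tree: B1–B2, B2–B3, B3–B4, B4–B5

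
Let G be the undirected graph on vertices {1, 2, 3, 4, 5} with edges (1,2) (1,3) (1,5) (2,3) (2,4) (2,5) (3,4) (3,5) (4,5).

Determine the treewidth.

3

A width-3 tree decomposition is:
Bags: B1 = {2, 3, 4, 5}  B2 = {1, 2, 3, 5}
Tree: B1–B2
The largest bag has 4 vertices, giving width 3; this decomposition certifies tw(G) ≤ 3. On the other hand G contains the 4-clique {1, 2, 3, 5}. A clique must lie in a single bag of any decomposition, so no decomposition can have width below 3. Hence tw(G) = 3 exactly.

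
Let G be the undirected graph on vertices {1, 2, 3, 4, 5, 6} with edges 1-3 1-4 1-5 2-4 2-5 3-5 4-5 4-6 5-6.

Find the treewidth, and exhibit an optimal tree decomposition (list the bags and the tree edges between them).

Treewidth 2.
One optimal decomposition is:
Bags: B1 = {1, 4, 5}  B2 = {1, 3, 5}  B3 = {2, 4, 5}  B4 = {4, 5, 6}
Tree: B1–B2, B1–B3, B3–B4

Every bag has size at most 3, so the width is 3 − 1 = 2 and tw(G) ≤ 2. On the other hand G contains the 3-clique {1, 3, 5}. A clique must lie in a single bag of any decomposition, so no decomposition can have width below 2. Hence tw(G) = 2 exactly.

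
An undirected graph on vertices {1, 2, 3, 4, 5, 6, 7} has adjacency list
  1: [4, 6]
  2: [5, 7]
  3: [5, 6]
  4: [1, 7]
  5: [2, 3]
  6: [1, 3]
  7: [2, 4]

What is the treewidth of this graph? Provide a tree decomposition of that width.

Treewidth 2.
One such decomposition:
Bags: B1 = {2, 3, 5}  B2 = {2, 3, 7}  B3 = {3, 4, 7}  B4 = {1, 3, 4}  B5 = {1, 3, 6}
Tree: B1–B2, B2–B3, B3–B4, B4–B5

Each bag holds 3 vertices, so the decomposition has width 2, which upper-bounds the treewidth. Since 3–5–2–7–4–1–6–3 is a cycle in G, G is not acyclic. Forests are exactly the graphs of treewidth ≤ 1, so tw(G) ≥ 2. Therefore the treewidth is 2.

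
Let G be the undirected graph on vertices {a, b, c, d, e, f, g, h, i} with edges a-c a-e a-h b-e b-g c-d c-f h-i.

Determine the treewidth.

A width-1 tree decomposition is:
Bags: B1 = {a, e}  B2 = {a, h}  B3 = {a, c}  B4 = {c, f}  B5 = {h, i}  B6 = {c, d}  B7 = {b, e}  B8 = {b, g}
Tree: B1–B2, B1–B3, B3–B4, B2–B5, B3–B6, B1–B7, B7–B8
The largest bag has 2 vertices, giving width 1; this decomposition certifies tw(G) ≤ 1. Since G has at least one edge (e.g. a–e), it is not an edgeless graph, so tw(G) ≥ 1. Hence tw(G) = 1 exactly.

1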